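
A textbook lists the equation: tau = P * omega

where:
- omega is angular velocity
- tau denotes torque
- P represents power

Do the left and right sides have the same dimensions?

No

omega (angular velocity) has dimensions [T^-1].
tau (torque) has dimensions [L^2 M T^-2].
P (power) has dimensions [L^2 M T^-3].

Left side: [L^2 M T^-2]
Right side: [L^2 M T^-4]

The two sides have different dimensions, so the equation is NOT dimensionally consistent.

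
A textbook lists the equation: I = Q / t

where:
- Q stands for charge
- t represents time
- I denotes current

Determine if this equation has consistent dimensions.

Yes

Q (charge) has dimensions [I T].
t (time) has dimensions [T].
I (current) has dimensions [I].

Left side: [I]
Right side: [I]

Both sides have the same dimensions, so the equation is dimensionally consistent.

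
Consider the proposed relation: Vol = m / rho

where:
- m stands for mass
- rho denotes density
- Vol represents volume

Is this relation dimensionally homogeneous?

Yes

m (mass) has dimensions [M].
rho (density) has dimensions [L^-3 M].
Vol (volume) has dimensions [L^3].

Left side: [L^3]
Right side: [L^3]

Both sides have the same dimensions, so the equation is dimensionally consistent.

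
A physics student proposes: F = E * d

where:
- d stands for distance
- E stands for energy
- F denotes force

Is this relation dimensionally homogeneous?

No

d (distance) has dimensions [L].
E (energy) has dimensions [L^2 M T^-2].
F (force) has dimensions [L M T^-2].

Left side: [L M T^-2]
Right side: [L^3 M T^-2]

The two sides have different dimensions, so the equation is NOT dimensionally consistent.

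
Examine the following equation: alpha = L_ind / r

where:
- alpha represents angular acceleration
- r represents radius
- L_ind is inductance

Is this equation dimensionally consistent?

No

alpha (angular acceleration) has dimensions [T^-2].
r (radius) has dimensions [L].
L_ind (inductance) has dimensions [I^-2 L^2 M T^-2].

Left side: [T^-2]
Right side: [I^-2 L M T^-2]

The two sides have different dimensions, so the equation is NOT dimensionally consistent.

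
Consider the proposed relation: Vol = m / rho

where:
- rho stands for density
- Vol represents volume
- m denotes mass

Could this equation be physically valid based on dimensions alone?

Yes

rho (density) has dimensions [L^-3 M].
Vol (volume) has dimensions [L^3].
m (mass) has dimensions [M].

Left side: [L^3]
Right side: [L^3]

Both sides have the same dimensions, so the equation is dimensionally consistent.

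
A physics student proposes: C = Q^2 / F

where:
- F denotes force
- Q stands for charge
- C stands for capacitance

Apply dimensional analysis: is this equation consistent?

No

F (force) has dimensions [L M T^-2].
Q (charge) has dimensions [I T].
C (capacitance) has dimensions [I^2 L^-2 M^-1 T^4].

Left side: [I^2 L^-2 M^-1 T^4]
Right side: [I^2 L^-1 M^-1 T^4]

The two sides have different dimensions, so the equation is NOT dimensionally consistent.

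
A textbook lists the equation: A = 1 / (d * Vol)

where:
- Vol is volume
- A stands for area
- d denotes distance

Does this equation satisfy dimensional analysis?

No

Vol (volume) has dimensions [L^3].
A (area) has dimensions [L^2].
d (distance) has dimensions [L].

Left side: [L^2]
Right side: [L^-4]

The two sides have different dimensions, so the equation is NOT dimensionally consistent.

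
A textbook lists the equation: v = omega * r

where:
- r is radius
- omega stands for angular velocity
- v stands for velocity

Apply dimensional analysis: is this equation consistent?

Yes

r (radius) has dimensions [L].
omega (angular velocity) has dimensions [T^-1].
v (velocity) has dimensions [L T^-1].

Left side: [L T^-1]
Right side: [L T^-1]

Both sides have the same dimensions, so the equation is dimensionally consistent.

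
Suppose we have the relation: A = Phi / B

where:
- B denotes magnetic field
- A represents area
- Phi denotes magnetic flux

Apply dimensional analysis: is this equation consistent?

Yes

B (magnetic field) has dimensions [I^-1 M T^-2].
A (area) has dimensions [L^2].
Phi (magnetic flux) has dimensions [I^-1 L^2 M T^-2].

Left side: [L^2]
Right side: [L^2]

Both sides have the same dimensions, so the equation is dimensionally consistent.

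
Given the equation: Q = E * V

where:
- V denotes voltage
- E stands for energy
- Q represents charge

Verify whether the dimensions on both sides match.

No

V (voltage) has dimensions [I^-1 L^2 M T^-3].
E (energy) has dimensions [L^2 M T^-2].
Q (charge) has dimensions [I T].

Left side: [I T]
Right side: [I^-1 L^4 M^2 T^-5]

The two sides have different dimensions, so the equation is NOT dimensionally consistent.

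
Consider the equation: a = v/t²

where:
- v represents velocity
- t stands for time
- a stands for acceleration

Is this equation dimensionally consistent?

No

v (velocity) has dimensions [L T^-1].
t (time) has dimensions [T].
a (acceleration) has dimensions [L T^-2].

Left side: [L T^-2]
Right side: [L T^-3]

The two sides have different dimensions, so the equation is NOT dimensionally consistent.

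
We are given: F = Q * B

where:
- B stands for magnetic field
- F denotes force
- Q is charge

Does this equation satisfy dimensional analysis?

No

B (magnetic field) has dimensions [I^-1 M T^-2].
F (force) has dimensions [L M T^-2].
Q (charge) has dimensions [I T].

Left side: [L M T^-2]
Right side: [M T^-1]

The two sides have different dimensions, so the equation is NOT dimensionally consistent.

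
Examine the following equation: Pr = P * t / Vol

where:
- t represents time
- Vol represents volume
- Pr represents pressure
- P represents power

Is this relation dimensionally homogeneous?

Yes

t (time) has dimensions [T].
Vol (volume) has dimensions [L^3].
Pr (pressure) has dimensions [L^-1 M T^-2].
P (power) has dimensions [L^2 M T^-3].

Left side: [L^-1 M T^-2]
Right side: [L^-1 M T^-2]

Both sides have the same dimensions, so the equation is dimensionally consistent.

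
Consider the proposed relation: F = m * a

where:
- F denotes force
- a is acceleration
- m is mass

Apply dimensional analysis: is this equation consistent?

Yes

F (force) has dimensions [L M T^-2].
a (acceleration) has dimensions [L T^-2].
m (mass) has dimensions [M].

Left side: [L M T^-2]
Right side: [L M T^-2]

Both sides have the same dimensions, so the equation is dimensionally consistent.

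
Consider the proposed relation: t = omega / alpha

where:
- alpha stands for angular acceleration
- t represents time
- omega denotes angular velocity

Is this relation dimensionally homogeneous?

Yes

alpha (angular acceleration) has dimensions [T^-2].
t (time) has dimensions [T].
omega (angular velocity) has dimensions [T^-1].

Left side: [T]
Right side: [T]

Both sides have the same dimensions, so the equation is dimensionally consistent.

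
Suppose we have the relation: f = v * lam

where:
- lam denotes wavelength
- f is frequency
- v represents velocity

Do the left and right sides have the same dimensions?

No

lam (wavelength) has dimensions [L].
f (frequency) has dimensions [T^-1].
v (velocity) has dimensions [L T^-1].

Left side: [T^-1]
Right side: [L^2 T^-1]

The two sides have different dimensions, so the equation is NOT dimensionally consistent.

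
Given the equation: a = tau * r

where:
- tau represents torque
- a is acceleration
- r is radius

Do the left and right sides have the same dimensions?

No

tau (torque) has dimensions [L^2 M T^-2].
a (acceleration) has dimensions [L T^-2].
r (radius) has dimensions [L].

Left side: [L T^-2]
Right side: [L^3 M T^-2]

The two sides have different dimensions, so the equation is NOT dimensionally consistent.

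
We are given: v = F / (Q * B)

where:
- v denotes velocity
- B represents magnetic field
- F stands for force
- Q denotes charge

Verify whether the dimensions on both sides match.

Yes

v (velocity) has dimensions [L T^-1].
B (magnetic field) has dimensions [I^-1 M T^-2].
F (force) has dimensions [L M T^-2].
Q (charge) has dimensions [I T].

Left side: [L T^-1]
Right side: [L T^-1]

Both sides have the same dimensions, so the equation is dimensionally consistent.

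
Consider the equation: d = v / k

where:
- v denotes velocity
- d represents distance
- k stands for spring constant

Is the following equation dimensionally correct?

No

v (velocity) has dimensions [L T^-1].
d (distance) has dimensions [L].
k (spring constant) has dimensions [M T^-2].

Left side: [L]
Right side: [L M^-1 T]

The two sides have different dimensions, so the equation is NOT dimensionally consistent.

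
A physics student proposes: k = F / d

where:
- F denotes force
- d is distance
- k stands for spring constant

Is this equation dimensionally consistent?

Yes

F (force) has dimensions [L M T^-2].
d (distance) has dimensions [L].
k (spring constant) has dimensions [M T^-2].

Left side: [M T^-2]
Right side: [M T^-2]

Both sides have the same dimensions, so the equation is dimensionally consistent.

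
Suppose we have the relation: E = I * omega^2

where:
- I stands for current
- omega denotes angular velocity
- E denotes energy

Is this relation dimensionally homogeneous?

No

I (current) has dimensions [I].
omega (angular velocity) has dimensions [T^-1].
E (energy) has dimensions [L^2 M T^-2].

Left side: [L^2 M T^-2]
Right side: [I T^-2]

The two sides have different dimensions, so the equation is NOT dimensionally consistent.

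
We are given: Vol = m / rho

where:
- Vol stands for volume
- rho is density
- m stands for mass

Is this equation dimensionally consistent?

Yes

Vol (volume) has dimensions [L^3].
rho (density) has dimensions [L^-3 M].
m (mass) has dimensions [M].

Left side: [L^3]
Right side: [L^3]

Both sides have the same dimensions, so the equation is dimensionally consistent.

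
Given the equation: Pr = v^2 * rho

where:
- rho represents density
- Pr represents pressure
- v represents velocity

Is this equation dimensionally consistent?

Yes

rho (density) has dimensions [L^-3 M].
Pr (pressure) has dimensions [L^-1 M T^-2].
v (velocity) has dimensions [L T^-1].

Left side: [L^-1 M T^-2]
Right side: [L^-1 M T^-2]

Both sides have the same dimensions, so the equation is dimensionally consistent.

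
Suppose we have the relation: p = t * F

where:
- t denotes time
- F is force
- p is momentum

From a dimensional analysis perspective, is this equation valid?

Yes

t (time) has dimensions [T].
F (force) has dimensions [L M T^-2].
p (momentum) has dimensions [L M T^-1].

Left side: [L M T^-1]
Right side: [L M T^-1]

Both sides have the same dimensions, so the equation is dimensionally consistent.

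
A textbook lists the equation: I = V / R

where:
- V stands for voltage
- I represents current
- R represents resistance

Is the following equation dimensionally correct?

Yes

V (voltage) has dimensions [I^-1 L^2 M T^-3].
I (current) has dimensions [I].
R (resistance) has dimensions [I^-2 L^2 M T^-3].

Left side: [I]
Right side: [I]

Both sides have the same dimensions, so the equation is dimensionally consistent.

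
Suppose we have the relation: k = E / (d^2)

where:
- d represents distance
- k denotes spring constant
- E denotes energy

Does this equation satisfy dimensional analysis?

Yes

d (distance) has dimensions [L].
k (spring constant) has dimensions [M T^-2].
E (energy) has dimensions [L^2 M T^-2].

Left side: [M T^-2]
Right side: [M T^-2]

Both sides have the same dimensions, so the equation is dimensionally consistent.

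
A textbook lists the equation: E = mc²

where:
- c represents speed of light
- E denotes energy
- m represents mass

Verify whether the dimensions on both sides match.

Yes

c (speed of light) has dimensions [L T^-1].
E (energy) has dimensions [L^2 M T^-2].
m (mass) has dimensions [M].

Left side: [L^2 M T^-2]
Right side: [L^2 M T^-2]

Both sides have the same dimensions, so the equation is dimensionally consistent.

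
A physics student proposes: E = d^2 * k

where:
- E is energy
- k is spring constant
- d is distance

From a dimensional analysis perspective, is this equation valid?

Yes

E (energy) has dimensions [L^2 M T^-2].
k (spring constant) has dimensions [M T^-2].
d (distance) has dimensions [L].

Left side: [L^2 M T^-2]
Right side: [L^2 M T^-2]

Both sides have the same dimensions, so the equation is dimensionally consistent.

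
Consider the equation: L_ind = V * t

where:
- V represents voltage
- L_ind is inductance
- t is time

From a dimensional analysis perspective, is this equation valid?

No

V (voltage) has dimensions [I^-1 L^2 M T^-3].
L_ind (inductance) has dimensions [I^-2 L^2 M T^-2].
t (time) has dimensions [T].

Left side: [I^-2 L^2 M T^-2]
Right side: [I^-1 L^2 M T^-2]

The two sides have different dimensions, so the equation is NOT dimensionally consistent.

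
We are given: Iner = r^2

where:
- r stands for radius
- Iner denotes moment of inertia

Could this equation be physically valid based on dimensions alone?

No

r (radius) has dimensions [L].
Iner (moment of inertia) has dimensions [L^2 M].

Left side: [L^2 M]
Right side: [L^2]

The two sides have different dimensions, so the equation is NOT dimensionally consistent.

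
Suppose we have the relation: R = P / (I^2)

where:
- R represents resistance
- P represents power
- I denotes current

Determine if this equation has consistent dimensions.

Yes

R (resistance) has dimensions [I^-2 L^2 M T^-3].
P (power) has dimensions [L^2 M T^-3].
I (current) has dimensions [I].

Left side: [I^-2 L^2 M T^-3]
Right side: [I^-2 L^2 M T^-3]

Both sides have the same dimensions, so the equation is dimensionally consistent.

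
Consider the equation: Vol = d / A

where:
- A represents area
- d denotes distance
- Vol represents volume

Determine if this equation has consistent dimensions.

No

A (area) has dimensions [L^2].
d (distance) has dimensions [L].
Vol (volume) has dimensions [L^3].

Left side: [L^3]
Right side: [L^-1]

The two sides have different dimensions, so the equation is NOT dimensionally consistent.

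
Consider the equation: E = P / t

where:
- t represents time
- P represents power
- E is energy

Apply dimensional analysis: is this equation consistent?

No

t (time) has dimensions [T].
P (power) has dimensions [L^2 M T^-3].
E (energy) has dimensions [L^2 M T^-2].

Left side: [L^2 M T^-2]
Right side: [L^2 M T^-4]

The two sides have different dimensions, so the equation is NOT dimensionally consistent.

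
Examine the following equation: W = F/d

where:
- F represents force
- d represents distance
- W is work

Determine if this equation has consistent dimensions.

No

F (force) has dimensions [L M T^-2].
d (distance) has dimensions [L].
W (work) has dimensions [L^2 M T^-2].

Left side: [L^2 M T^-2]
Right side: [M T^-2]

The two sides have different dimensions, so the equation is NOT dimensionally consistent.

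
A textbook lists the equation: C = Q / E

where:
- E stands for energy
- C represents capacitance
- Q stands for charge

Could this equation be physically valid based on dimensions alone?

No

E (energy) has dimensions [L^2 M T^-2].
C (capacitance) has dimensions [I^2 L^-2 M^-1 T^4].
Q (charge) has dimensions [I T].

Left side: [I^2 L^-2 M^-1 T^4]
Right side: [I L^-2 M^-1 T^3]

The two sides have different dimensions, so the equation is NOT dimensionally consistent.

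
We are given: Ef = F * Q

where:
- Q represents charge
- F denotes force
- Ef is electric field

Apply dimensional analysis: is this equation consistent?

No

Q (charge) has dimensions [I T].
F (force) has dimensions [L M T^-2].
Ef (electric field) has dimensions [I^-1 L M T^-3].

Left side: [I^-1 L M T^-3]
Right side: [I L M T^-1]

The two sides have different dimensions, so the equation is NOT dimensionally consistent.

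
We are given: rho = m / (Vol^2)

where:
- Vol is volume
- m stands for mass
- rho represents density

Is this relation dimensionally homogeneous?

No

Vol (volume) has dimensions [L^3].
m (mass) has dimensions [M].
rho (density) has dimensions [L^-3 M].

Left side: [L^-3 M]
Right side: [L^-6 M]

The two sides have different dimensions, so the equation is NOT dimensionally consistent.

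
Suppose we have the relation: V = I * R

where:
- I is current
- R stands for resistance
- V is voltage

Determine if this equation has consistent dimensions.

Yes

I (current) has dimensions [I].
R (resistance) has dimensions [I^-2 L^2 M T^-3].
V (voltage) has dimensions [I^-1 L^2 M T^-3].

Left side: [I^-1 L^2 M T^-3]
Right side: [I^-1 L^2 M T^-3]

Both sides have the same dimensions, so the equation is dimensionally consistent.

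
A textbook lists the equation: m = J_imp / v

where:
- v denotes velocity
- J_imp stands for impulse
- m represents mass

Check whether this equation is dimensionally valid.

Yes

v (velocity) has dimensions [L T^-1].
J_imp (impulse) has dimensions [L M T^-1].
m (mass) has dimensions [M].

Left side: [M]
Right side: [M]

Both sides have the same dimensions, so the equation is dimensionally consistent.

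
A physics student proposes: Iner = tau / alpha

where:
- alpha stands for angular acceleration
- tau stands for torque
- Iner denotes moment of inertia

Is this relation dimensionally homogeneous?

Yes

alpha (angular acceleration) has dimensions [T^-2].
tau (torque) has dimensions [L^2 M T^-2].
Iner (moment of inertia) has dimensions [L^2 M].

Left side: [L^2 M]
Right side: [L^2 M]

Both sides have the same dimensions, so the equation is dimensionally consistent.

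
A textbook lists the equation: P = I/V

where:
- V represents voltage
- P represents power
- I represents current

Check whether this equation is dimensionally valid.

No

V (voltage) has dimensions [I^-1 L^2 M T^-3].
P (power) has dimensions [L^2 M T^-3].
I (current) has dimensions [I].

Left side: [L^2 M T^-3]
Right side: [I^2 L^-2 M^-1 T^3]

The two sides have different dimensions, so the equation is NOT dimensionally consistent.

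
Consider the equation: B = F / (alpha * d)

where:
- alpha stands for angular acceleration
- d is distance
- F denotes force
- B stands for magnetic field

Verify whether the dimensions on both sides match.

No

alpha (angular acceleration) has dimensions [T^-2].
d (distance) has dimensions [L].
F (force) has dimensions [L M T^-2].
B (magnetic field) has dimensions [I^-1 M T^-2].

Left side: [I^-1 M T^-2]
Right side: [M]

The two sides have different dimensions, so the equation is NOT dimensionally consistent.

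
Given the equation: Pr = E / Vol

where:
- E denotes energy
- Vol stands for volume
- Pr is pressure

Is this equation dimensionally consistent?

Yes

E (energy) has dimensions [L^2 M T^-2].
Vol (volume) has dimensions [L^3].
Pr (pressure) has dimensions [L^-1 M T^-2].

Left side: [L^-1 M T^-2]
Right side: [L^-1 M T^-2]

Both sides have the same dimensions, so the equation is dimensionally consistent.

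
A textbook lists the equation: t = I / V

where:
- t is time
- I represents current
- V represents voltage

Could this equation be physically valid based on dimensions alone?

No

t (time) has dimensions [T].
I (current) has dimensions [I].
V (voltage) has dimensions [I^-1 L^2 M T^-3].

Left side: [T]
Right side: [I^2 L^-2 M^-1 T^3]

The two sides have different dimensions, so the equation is NOT dimensionally consistent.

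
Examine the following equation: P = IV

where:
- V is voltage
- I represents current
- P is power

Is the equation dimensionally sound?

Yes

V (voltage) has dimensions [I^-1 L^2 M T^-3].
I (current) has dimensions [I].
P (power) has dimensions [L^2 M T^-3].

Left side: [L^2 M T^-3]
Right side: [L^2 M T^-3]

Both sides have the same dimensions, so the equation is dimensionally consistent.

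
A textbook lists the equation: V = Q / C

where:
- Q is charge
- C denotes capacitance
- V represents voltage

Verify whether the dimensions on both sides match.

Yes

Q (charge) has dimensions [I T].
C (capacitance) has dimensions [I^2 L^-2 M^-1 T^4].
V (voltage) has dimensions [I^-1 L^2 M T^-3].

Left side: [I^-1 L^2 M T^-3]
Right side: [I^-1 L^2 M T^-3]

Both sides have the same dimensions, so the equation is dimensionally consistent.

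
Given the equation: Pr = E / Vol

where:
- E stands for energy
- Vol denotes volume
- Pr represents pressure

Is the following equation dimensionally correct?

Yes

E (energy) has dimensions [L^2 M T^-2].
Vol (volume) has dimensions [L^3].
Pr (pressure) has dimensions [L^-1 M T^-2].

Left side: [L^-1 M T^-2]
Right side: [L^-1 M T^-2]

Both sides have the same dimensions, so the equation is dimensionally consistent.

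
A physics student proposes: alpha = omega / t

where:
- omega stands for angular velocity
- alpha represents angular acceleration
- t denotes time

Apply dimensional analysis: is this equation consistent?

Yes

omega (angular velocity) has dimensions [T^-1].
alpha (angular acceleration) has dimensions [T^-2].
t (time) has dimensions [T].

Left side: [T^-2]
Right side: [T^-2]

Both sides have the same dimensions, so the equation is dimensionally consistent.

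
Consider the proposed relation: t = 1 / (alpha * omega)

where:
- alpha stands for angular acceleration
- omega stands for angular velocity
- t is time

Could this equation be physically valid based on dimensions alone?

No

alpha (angular acceleration) has dimensions [T^-2].
omega (angular velocity) has dimensions [T^-1].
t (time) has dimensions [T].

Left side: [T]
Right side: [T^3]

The two sides have different dimensions, so the equation is NOT dimensionally consistent.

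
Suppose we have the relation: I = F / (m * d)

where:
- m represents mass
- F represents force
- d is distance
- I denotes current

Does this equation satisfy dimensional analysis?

No

m (mass) has dimensions [M].
F (force) has dimensions [L M T^-2].
d (distance) has dimensions [L].
I (current) has dimensions [I].

Left side: [I]
Right side: [T^-2]

The two sides have different dimensions, so the equation is NOT dimensionally consistent.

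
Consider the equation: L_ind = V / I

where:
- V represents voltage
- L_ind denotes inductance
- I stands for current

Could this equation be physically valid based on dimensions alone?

No

V (voltage) has dimensions [I^-1 L^2 M T^-3].
L_ind (inductance) has dimensions [I^-2 L^2 M T^-2].
I (current) has dimensions [I].

Left side: [I^-2 L^2 M T^-2]
Right side: [I^-2 L^2 M T^-3]

The two sides have different dimensions, so the equation is NOT dimensionally consistent.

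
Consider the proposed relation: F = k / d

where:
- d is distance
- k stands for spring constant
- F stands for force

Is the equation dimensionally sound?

No

d (distance) has dimensions [L].
k (spring constant) has dimensions [M T^-2].
F (force) has dimensions [L M T^-2].

Left side: [L M T^-2]
Right side: [L^-1 M T^-2]

The two sides have different dimensions, so the equation is NOT dimensionally consistent.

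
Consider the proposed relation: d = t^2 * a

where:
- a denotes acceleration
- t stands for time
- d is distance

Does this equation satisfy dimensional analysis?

Yes

a (acceleration) has dimensions [L T^-2].
t (time) has dimensions [T].
d (distance) has dimensions [L].

Left side: [L]
Right side: [L]

Both sides have the same dimensions, so the equation is dimensionally consistent.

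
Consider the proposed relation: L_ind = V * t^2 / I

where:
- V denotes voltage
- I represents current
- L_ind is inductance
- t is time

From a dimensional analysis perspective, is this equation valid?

No

V (voltage) has dimensions [I^-1 L^2 M T^-3].
I (current) has dimensions [I].
L_ind (inductance) has dimensions [I^-2 L^2 M T^-2].
t (time) has dimensions [T].

Left side: [I^-2 L^2 M T^-2]
Right side: [I^-2 L^2 M T^-1]

The two sides have different dimensions, so the equation is NOT dimensionally consistent.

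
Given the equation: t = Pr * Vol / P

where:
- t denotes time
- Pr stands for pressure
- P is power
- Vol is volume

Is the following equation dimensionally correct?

Yes

t (time) has dimensions [T].
Pr (pressure) has dimensions [L^-1 M T^-2].
P (power) has dimensions [L^2 M T^-3].
Vol (volume) has dimensions [L^3].

Left side: [T]
Right side: [T]

Both sides have the same dimensions, so the equation is dimensionally consistent.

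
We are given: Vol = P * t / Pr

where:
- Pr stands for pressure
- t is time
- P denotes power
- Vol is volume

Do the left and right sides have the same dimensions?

Yes

Pr (pressure) has dimensions [L^-1 M T^-2].
t (time) has dimensions [T].
P (power) has dimensions [L^2 M T^-3].
Vol (volume) has dimensions [L^3].

Left side: [L^3]
Right side: [L^3]

Both sides have the same dimensions, so the equation is dimensionally consistent.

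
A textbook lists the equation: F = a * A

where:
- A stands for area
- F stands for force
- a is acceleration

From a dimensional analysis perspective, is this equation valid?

No

A (area) has dimensions [L^2].
F (force) has dimensions [L M T^-2].
a (acceleration) has dimensions [L T^-2].

Left side: [L M T^-2]
Right side: [L^3 T^-2]

The two sides have different dimensions, so the equation is NOT dimensionally consistent.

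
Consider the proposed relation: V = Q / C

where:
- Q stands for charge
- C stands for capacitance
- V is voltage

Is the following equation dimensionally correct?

Yes

Q (charge) has dimensions [I T].
C (capacitance) has dimensions [I^2 L^-2 M^-1 T^4].
V (voltage) has dimensions [I^-1 L^2 M T^-3].

Left side: [I^-1 L^2 M T^-3]
Right side: [I^-1 L^2 M T^-3]

Both sides have the same dimensions, so the equation is dimensionally consistent.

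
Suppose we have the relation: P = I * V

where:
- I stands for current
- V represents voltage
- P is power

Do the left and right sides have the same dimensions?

Yes

I (current) has dimensions [I].
V (voltage) has dimensions [I^-1 L^2 M T^-3].
P (power) has dimensions [L^2 M T^-3].

Left side: [L^2 M T^-3]
Right side: [L^2 M T^-3]

Both sides have the same dimensions, so the equation is dimensionally consistent.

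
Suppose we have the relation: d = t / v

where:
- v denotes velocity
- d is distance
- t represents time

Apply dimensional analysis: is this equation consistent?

No

v (velocity) has dimensions [L T^-1].
d (distance) has dimensions [L].
t (time) has dimensions [T].

Left side: [L]
Right side: [L^-1 T^2]

The two sides have different dimensions, so the equation is NOT dimensionally consistent.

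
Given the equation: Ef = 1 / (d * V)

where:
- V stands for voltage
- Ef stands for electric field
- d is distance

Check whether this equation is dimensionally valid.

No

V (voltage) has dimensions [I^-1 L^2 M T^-3].
Ef (electric field) has dimensions [I^-1 L M T^-3].
d (distance) has dimensions [L].

Left side: [I^-1 L M T^-3]
Right side: [I L^-3 M^-1 T^3]

The two sides have different dimensions, so the equation is NOT dimensionally consistent.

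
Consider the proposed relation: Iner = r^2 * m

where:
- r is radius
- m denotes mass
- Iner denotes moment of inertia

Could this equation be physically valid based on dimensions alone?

Yes

r (radius) has dimensions [L].
m (mass) has dimensions [M].
Iner (moment of inertia) has dimensions [L^2 M].

Left side: [L^2 M]
Right side: [L^2 M]

Both sides have the same dimensions, so the equation is dimensionally consistent.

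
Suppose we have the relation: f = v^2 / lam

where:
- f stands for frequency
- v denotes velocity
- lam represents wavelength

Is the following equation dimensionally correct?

No

f (frequency) has dimensions [T^-1].
v (velocity) has dimensions [L T^-1].
lam (wavelength) has dimensions [L].

Left side: [T^-1]
Right side: [L T^-2]

The two sides have different dimensions, so the equation is NOT dimensionally consistent.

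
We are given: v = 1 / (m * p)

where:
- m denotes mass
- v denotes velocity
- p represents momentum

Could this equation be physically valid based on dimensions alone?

No

m (mass) has dimensions [M].
v (velocity) has dimensions [L T^-1].
p (momentum) has dimensions [L M T^-1].

Left side: [L T^-1]
Right side: [L^-1 M^-2 T]

The two sides have different dimensions, so the equation is NOT dimensionally consistent.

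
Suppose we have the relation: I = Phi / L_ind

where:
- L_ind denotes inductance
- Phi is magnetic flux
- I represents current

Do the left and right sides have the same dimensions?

Yes

L_ind (inductance) has dimensions [I^-2 L^2 M T^-2].
Phi (magnetic flux) has dimensions [I^-1 L^2 M T^-2].
I (current) has dimensions [I].

Left side: [I]
Right side: [I]

Both sides have the same dimensions, so the equation is dimensionally consistent.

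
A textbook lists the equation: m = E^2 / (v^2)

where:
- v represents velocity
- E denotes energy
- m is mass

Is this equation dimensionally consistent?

No

v (velocity) has dimensions [L T^-1].
E (energy) has dimensions [L^2 M T^-2].
m (mass) has dimensions [M].

Left side: [M]
Right side: [L^2 M^2 T^-2]

The two sides have different dimensions, so the equation is NOT dimensionally consistent.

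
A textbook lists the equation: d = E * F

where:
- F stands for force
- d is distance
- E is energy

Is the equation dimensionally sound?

No

F (force) has dimensions [L M T^-2].
d (distance) has dimensions [L].
E (energy) has dimensions [L^2 M T^-2].

Left side: [L]
Right side: [L^3 M^2 T^-4]

The two sides have different dimensions, so the equation is NOT dimensionally consistent.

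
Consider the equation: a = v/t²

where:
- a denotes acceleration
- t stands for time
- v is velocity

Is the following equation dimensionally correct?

No

a (acceleration) has dimensions [L T^-2].
t (time) has dimensions [T].
v (velocity) has dimensions [L T^-1].

Left side: [L T^-2]
Right side: [L T^-3]

The two sides have different dimensions, so the equation is NOT dimensionally consistent.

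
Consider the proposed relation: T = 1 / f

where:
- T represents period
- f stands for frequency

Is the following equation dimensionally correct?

Yes

T (period) has dimensions [T].
f (frequency) has dimensions [T^-1].

Left side: [T]
Right side: [T]

Both sides have the same dimensions, so the equation is dimensionally consistent.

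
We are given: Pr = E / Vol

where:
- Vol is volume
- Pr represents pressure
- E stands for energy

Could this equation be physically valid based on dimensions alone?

Yes

Vol (volume) has dimensions [L^3].
Pr (pressure) has dimensions [L^-1 M T^-2].
E (energy) has dimensions [L^2 M T^-2].

Left side: [L^-1 M T^-2]
Right side: [L^-1 M T^-2]

Both sides have the same dimensions, so the equation is dimensionally consistent.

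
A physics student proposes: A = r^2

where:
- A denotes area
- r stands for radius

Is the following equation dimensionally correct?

Yes

A (area) has dimensions [L^2].
r (radius) has dimensions [L].

Left side: [L^2]
Right side: [L^2]

Both sides have the same dimensions, so the equation is dimensionally consistent.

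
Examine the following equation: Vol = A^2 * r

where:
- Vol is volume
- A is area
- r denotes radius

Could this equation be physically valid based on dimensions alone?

No

Vol (volume) has dimensions [L^3].
A (area) has dimensions [L^2].
r (radius) has dimensions [L].

Left side: [L^3]
Right side: [L^5]

The two sides have different dimensions, so the equation is NOT dimensionally consistent.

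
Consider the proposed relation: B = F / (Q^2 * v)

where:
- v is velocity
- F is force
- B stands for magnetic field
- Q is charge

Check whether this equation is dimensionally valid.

No

v (velocity) has dimensions [L T^-1].
F (force) has dimensions [L M T^-2].
B (magnetic field) has dimensions [I^-1 M T^-2].
Q (charge) has dimensions [I T].

Left side: [I^-1 M T^-2]
Right side: [I^-2 M T^-3]

The two sides have different dimensions, so the equation is NOT dimensionally consistent.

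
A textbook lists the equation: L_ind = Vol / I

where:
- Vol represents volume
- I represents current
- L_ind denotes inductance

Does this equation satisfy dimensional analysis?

No

Vol (volume) has dimensions [L^3].
I (current) has dimensions [I].
L_ind (inductance) has dimensions [I^-2 L^2 M T^-2].

Left side: [I^-2 L^2 M T^-2]
Right side: [I^-1 L^3]

The two sides have different dimensions, so the equation is NOT dimensionally consistent.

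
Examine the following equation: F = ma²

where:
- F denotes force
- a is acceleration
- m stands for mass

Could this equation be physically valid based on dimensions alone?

No

F (force) has dimensions [L M T^-2].
a (acceleration) has dimensions [L T^-2].
m (mass) has dimensions [M].

Left side: [L M T^-2]
Right side: [L^2 M T^-4]

The two sides have different dimensions, so the equation is NOT dimensionally consistent.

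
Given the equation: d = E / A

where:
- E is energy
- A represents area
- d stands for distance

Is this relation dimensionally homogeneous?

No

E (energy) has dimensions [L^2 M T^-2].
A (area) has dimensions [L^2].
d (distance) has dimensions [L].

Left side: [L]
Right side: [M T^-2]

The two sides have different dimensions, so the equation is NOT dimensionally consistent.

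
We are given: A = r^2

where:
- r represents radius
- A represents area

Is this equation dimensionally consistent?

Yes

r (radius) has dimensions [L].
A (area) has dimensions [L^2].

Left side: [L^2]
Right side: [L^2]

Both sides have the same dimensions, so the equation is dimensionally consistent.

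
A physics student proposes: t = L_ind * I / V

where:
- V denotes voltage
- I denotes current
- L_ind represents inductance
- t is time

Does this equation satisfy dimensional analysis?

Yes

V (voltage) has dimensions [I^-1 L^2 M T^-3].
I (current) has dimensions [I].
L_ind (inductance) has dimensions [I^-2 L^2 M T^-2].
t (time) has dimensions [T].

Left side: [T]
Right side: [T]

Both sides have the same dimensions, so the equation is dimensionally consistent.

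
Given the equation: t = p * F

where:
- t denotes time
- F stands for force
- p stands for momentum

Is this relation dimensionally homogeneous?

No

t (time) has dimensions [T].
F (force) has dimensions [L M T^-2].
p (momentum) has dimensions [L M T^-1].

Left side: [T]
Right side: [L^2 M^2 T^-3]

The two sides have different dimensions, so the equation is NOT dimensionally consistent.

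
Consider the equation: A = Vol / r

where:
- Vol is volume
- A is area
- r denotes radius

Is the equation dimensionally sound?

Yes

Vol (volume) has dimensions [L^3].
A (area) has dimensions [L^2].
r (radius) has dimensions [L].

Left side: [L^2]
Right side: [L^2]

Both sides have the same dimensions, so the equation is dimensionally consistent.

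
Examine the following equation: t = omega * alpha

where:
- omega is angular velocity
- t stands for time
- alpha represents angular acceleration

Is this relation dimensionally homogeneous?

No

omega (angular velocity) has dimensions [T^-1].
t (time) has dimensions [T].
alpha (angular acceleration) has dimensions [T^-2].

Left side: [T]
Right side: [T^-3]

The two sides have different dimensions, so the equation is NOT dimensionally consistent.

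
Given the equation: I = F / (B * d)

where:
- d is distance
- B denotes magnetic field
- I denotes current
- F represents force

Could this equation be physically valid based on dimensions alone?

Yes

d (distance) has dimensions [L].
B (magnetic field) has dimensions [I^-1 M T^-2].
I (current) has dimensions [I].
F (force) has dimensions [L M T^-2].

Left side: [I]
Right side: [I]

Both sides have the same dimensions, so the equation is dimensionally consistent.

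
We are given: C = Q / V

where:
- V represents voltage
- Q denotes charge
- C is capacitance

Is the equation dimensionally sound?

Yes

V (voltage) has dimensions [I^-1 L^2 M T^-3].
Q (charge) has dimensions [I T].
C (capacitance) has dimensions [I^2 L^-2 M^-1 T^4].

Left side: [I^2 L^-2 M^-1 T^4]
Right side: [I^2 L^-2 M^-1 T^4]

Both sides have the same dimensions, so the equation is dimensionally consistent.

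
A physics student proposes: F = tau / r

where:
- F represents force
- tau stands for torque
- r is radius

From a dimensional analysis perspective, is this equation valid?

Yes

F (force) has dimensions [L M T^-2].
tau (torque) has dimensions [L^2 M T^-2].
r (radius) has dimensions [L].

Left side: [L M T^-2]
Right side: [L M T^-2]

Both sides have the same dimensions, so the equation is dimensionally consistent.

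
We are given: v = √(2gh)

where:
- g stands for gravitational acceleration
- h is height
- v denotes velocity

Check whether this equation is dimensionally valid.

Yes

g (gravitational acceleration) has dimensions [L T^-2].
h (height) has dimensions [L].
v (velocity) has dimensions [L T^-1].

Left side: [L T^-1]
Right side: [L T^-1]

Both sides have the same dimensions, so the equation is dimensionally consistent.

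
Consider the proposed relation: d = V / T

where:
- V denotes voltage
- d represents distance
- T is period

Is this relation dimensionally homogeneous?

No

V (voltage) has dimensions [I^-1 L^2 M T^-3].
d (distance) has dimensions [L].
T (period) has dimensions [T].

Left side: [L]
Right side: [I^-1 L^2 M T^-4]

The two sides have different dimensions, so the equation is NOT dimensionally consistent.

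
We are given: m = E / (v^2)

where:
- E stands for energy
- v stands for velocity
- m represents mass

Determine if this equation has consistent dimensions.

Yes

E (energy) has dimensions [L^2 M T^-2].
v (velocity) has dimensions [L T^-1].
m (mass) has dimensions [M].

Left side: [M]
Right side: [M]

Both sides have the same dimensions, so the equation is dimensionally consistent.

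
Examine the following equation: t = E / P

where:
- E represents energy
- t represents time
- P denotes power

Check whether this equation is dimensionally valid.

Yes

E (energy) has dimensions [L^2 M T^-2].
t (time) has dimensions [T].
P (power) has dimensions [L^2 M T^-3].

Left side: [T]
Right side: [T]

Both sides have the same dimensions, so the equation is dimensionally consistent.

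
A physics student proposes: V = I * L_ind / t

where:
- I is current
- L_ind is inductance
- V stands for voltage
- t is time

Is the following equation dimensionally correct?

Yes

I (current) has dimensions [I].
L_ind (inductance) has dimensions [I^-2 L^2 M T^-2].
V (voltage) has dimensions [I^-1 L^2 M T^-3].
t (time) has dimensions [T].

Left side: [I^-1 L^2 M T^-3]
Right side: [I^-1 L^2 M T^-3]

Both sides have the same dimensions, so the equation is dimensionally consistent.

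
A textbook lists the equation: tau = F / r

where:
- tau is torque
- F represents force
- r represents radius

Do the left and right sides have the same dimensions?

No

tau (torque) has dimensions [L^2 M T^-2].
F (force) has dimensions [L M T^-2].
r (radius) has dimensions [L].

Left side: [L^2 M T^-2]
Right side: [M T^-2]

The two sides have different dimensions, so the equation is NOT dimensionally consistent.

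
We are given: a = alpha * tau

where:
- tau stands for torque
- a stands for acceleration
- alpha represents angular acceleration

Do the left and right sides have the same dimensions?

No

tau (torque) has dimensions [L^2 M T^-2].
a (acceleration) has dimensions [L T^-2].
alpha (angular acceleration) has dimensions [T^-2].

Left side: [L T^-2]
Right side: [L^2 M T^-4]

The two sides have different dimensions, so the equation is NOT dimensionally consistent.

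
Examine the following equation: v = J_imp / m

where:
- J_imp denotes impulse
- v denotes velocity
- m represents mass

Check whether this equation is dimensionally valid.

Yes

J_imp (impulse) has dimensions [L M T^-1].
v (velocity) has dimensions [L T^-1].
m (mass) has dimensions [M].

Left side: [L T^-1]
Right side: [L T^-1]

Both sides have the same dimensions, so the equation is dimensionally consistent.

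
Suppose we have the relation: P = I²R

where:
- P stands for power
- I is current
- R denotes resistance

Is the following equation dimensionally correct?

Yes

P (power) has dimensions [L^2 M T^-3].
I (current) has dimensions [I].
R (resistance) has dimensions [I^-2 L^2 M T^-3].

Left side: [L^2 M T^-3]
Right side: [L^2 M T^-3]

Both sides have the same dimensions, so the equation is dimensionally consistent.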